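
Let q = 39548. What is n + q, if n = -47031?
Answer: -7483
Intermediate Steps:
n + q = -47031 + 39548 = -7483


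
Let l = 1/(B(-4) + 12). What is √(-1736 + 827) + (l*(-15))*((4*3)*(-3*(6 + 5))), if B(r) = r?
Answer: 1485/2 + 3*I*√101 ≈ 742.5 + 30.15*I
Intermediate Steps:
l = ⅛ (l = 1/(-4 + 12) = 1/8 = ⅛ ≈ 0.12500)
√(-1736 + 827) + (l*(-15))*((4*3)*(-3*(6 + 5))) = √(-1736 + 827) + ((⅛)*(-15))*((4*3)*(-3*(6 + 5))) = √(-909) - 45*(-3*11)/2 = 3*I*√101 - 45*(-33)/2 = 3*I*√101 - 15/8*(-396) = 3*I*√101 + 1485/2 = 1485/2 + 3*I*√101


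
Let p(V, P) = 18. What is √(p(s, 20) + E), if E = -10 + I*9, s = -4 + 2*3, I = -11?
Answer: I*√91 ≈ 9.5394*I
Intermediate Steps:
s = 2 (s = -4 + 6 = 2)
E = -109 (E = -10 - 11*9 = -10 - 99 = -109)
√(p(s, 20) + E) = √(18 - 109) = √(-91) = I*√91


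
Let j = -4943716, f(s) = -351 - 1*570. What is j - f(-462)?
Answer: -4942795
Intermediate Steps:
f(s) = -921 (f(s) = -351 - 570 = -921)
j - f(-462) = -4943716 - 1*(-921) = -4943716 + 921 = -4942795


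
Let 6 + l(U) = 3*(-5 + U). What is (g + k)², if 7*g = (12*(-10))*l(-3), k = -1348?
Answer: 34058896/49 ≈ 6.9508e+5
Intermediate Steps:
l(U) = -21 + 3*U (l(U) = -6 + 3*(-5 + U) = -6 + (-15 + 3*U) = -21 + 3*U)
g = 3600/7 (g = ((12*(-10))*(-21 + 3*(-3)))/7 = (-120*(-21 - 9))/7 = (-120*(-30))/7 = (⅐)*3600 = 3600/7 ≈ 514.29)
(g + k)² = (3600/7 - 1348)² = (-5836/7)² = 34058896/49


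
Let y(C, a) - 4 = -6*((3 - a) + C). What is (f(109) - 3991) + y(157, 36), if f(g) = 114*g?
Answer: 7695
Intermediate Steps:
y(C, a) = -14 - 6*C + 6*a (y(C, a) = 4 - 6*((3 - a) + C) = 4 - 6*(3 + C - a) = 4 + (-18 - 6*C + 6*a) = -14 - 6*C + 6*a)
(f(109) - 3991) + y(157, 36) = (114*109 - 3991) + (-14 - 6*157 + 6*36) = (12426 - 3991) + (-14 - 942 + 216) = 8435 - 740 = 7695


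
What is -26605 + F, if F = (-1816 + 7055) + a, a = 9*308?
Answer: -18594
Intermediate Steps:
a = 2772
F = 8011 (F = (-1816 + 7055) + 2772 = 5239 + 2772 = 8011)
-26605 + F = -26605 + 8011 = -18594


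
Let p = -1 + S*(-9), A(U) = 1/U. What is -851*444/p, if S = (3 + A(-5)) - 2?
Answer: 1889220/41 ≈ 46079.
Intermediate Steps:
S = ⅘ (S = (3 + 1/(-5)) - 2 = (3 - ⅕) - 2 = 14/5 - 2 = ⅘ ≈ 0.80000)
p = -41/5 (p = -1 + (⅘)*(-9) = -1 - 36/5 = -41/5 ≈ -8.2000)
-851*444/p = -851/((-41/5/444)) = -851/((-41/5*1/444)) = -851/(-41/2220) = -851*(-2220/41) = 1889220/41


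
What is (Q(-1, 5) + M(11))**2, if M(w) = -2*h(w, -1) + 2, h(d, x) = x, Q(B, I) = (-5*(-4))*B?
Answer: 256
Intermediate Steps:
Q(B, I) = 20*B
M(w) = 4 (M(w) = -2*(-1) + 2 = 2 + 2 = 4)
(Q(-1, 5) + M(11))**2 = (20*(-1) + 4)**2 = (-20 + 4)**2 = (-16)**2 = 256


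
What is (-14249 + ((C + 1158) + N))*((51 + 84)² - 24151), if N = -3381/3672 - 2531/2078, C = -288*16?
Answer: 66700612677607/635868 ≈ 1.0490e+8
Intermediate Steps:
C = -4608
N = -2719925/1271736 (N = -3381*1/3672 - 2531*1/2078 = -1127/1224 - 2531/2078 = -2719925/1271736 ≈ -2.1387)
(-14249 + ((C + 1158) + N))*((51 + 84)² - 24151) = (-14249 + ((-4608 + 1158) - 2719925/1271736))*((51 + 84)² - 24151) = (-14249 + (-3450 - 2719925/1271736))*(135² - 24151) = (-14249 - 4390209125/1271736)*(18225 - 24151) = -22511175389/1271736*(-5926) = 66700612677607/635868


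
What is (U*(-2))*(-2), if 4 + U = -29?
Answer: -132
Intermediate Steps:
U = -33 (U = -4 - 29 = -33)
(U*(-2))*(-2) = -33*(-2)*(-2) = 66*(-2) = -132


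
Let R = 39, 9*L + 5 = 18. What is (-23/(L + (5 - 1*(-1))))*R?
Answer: -8073/67 ≈ -120.49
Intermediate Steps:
L = 13/9 (L = -5/9 + (⅑)*18 = -5/9 + 2 = 13/9 ≈ 1.4444)
(-23/(L + (5 - 1*(-1))))*R = (-23/(13/9 + (5 - 1*(-1))))*39 = (-23/(13/9 + (5 + 1)))*39 = (-23/(13/9 + 6))*39 = (-23/(67/9))*39 = ((9/67)*(-23))*39 = -207/67*39 = -8073/67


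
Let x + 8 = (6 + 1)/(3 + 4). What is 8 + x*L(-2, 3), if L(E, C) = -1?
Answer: 15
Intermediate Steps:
x = -7 (x = -8 + (6 + 1)/(3 + 4) = -8 + 7/7 = -8 + 7*(1/7) = -8 + 1 = -7)
8 + x*L(-2, 3) = 8 - 7*(-1) = 8 + 7 = 15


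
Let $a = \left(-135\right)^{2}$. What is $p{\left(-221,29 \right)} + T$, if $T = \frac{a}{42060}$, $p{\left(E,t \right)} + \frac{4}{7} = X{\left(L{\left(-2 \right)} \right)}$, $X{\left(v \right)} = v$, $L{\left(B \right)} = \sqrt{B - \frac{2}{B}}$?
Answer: $- \frac{2711}{19628} + i \approx -0.13812 + 1.0 i$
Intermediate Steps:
$p{\left(E,t \right)} = - \frac{4}{7} + i$ ($p{\left(E,t \right)} = - \frac{4}{7} + \sqrt{-2 - \frac{2}{-2}} = - \frac{4}{7} + \sqrt{-2 - -1} = - \frac{4}{7} + \sqrt{-2 + 1} = - \frac{4}{7} + \sqrt{-1} = - \frac{4}{7} + i$)
$a = 18225$
$T = \frac{1215}{2804}$ ($T = \frac{18225}{42060} = 18225 \cdot \frac{1}{42060} = \frac{1215}{2804} \approx 0.43331$)
$p{\left(-221,29 \right)} + T = \left(- \frac{4}{7} + i\right) + \frac{1215}{2804} = - \frac{2711}{19628} + i$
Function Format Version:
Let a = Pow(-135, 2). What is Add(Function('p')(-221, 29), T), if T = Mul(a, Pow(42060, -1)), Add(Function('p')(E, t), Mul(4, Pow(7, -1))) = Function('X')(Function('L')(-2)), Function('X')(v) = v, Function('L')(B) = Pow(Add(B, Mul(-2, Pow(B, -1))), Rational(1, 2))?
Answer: Add(Rational(-2711, 19628), I) ≈ Add(-0.13812, Mul(1.0000, I))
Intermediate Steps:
Function('p')(E, t) = Add(Rational(-4, 7), I) (Function('p')(E, t) = Add(Rational(-4, 7), Pow(Add(-2, Mul(-2, Pow(-2, -1))), Rational(1, 2))) = Add(Rational(-4, 7), Pow(Add(-2, Mul(-2, Rational(-1, 2))), Rational(1, 2))) = Add(Rational(-4, 7), Pow(Add(-2, 1), Rational(1, 2))) = Add(Rational(-4, 7), Pow(-1, Rational(1, 2))) = Add(Rational(-4, 7), I))
a = 18225
T = Rational(1215, 2804) (T = Mul(18225, Pow(42060, -1)) = Mul(18225, Rational(1, 42060)) = Rational(1215, 2804) ≈ 0.43331)
Add(Function('p')(-221, 29), T) = Add(Add(Rational(-4, 7), I), Rational(1215, 2804)) = Add(Rational(-2711, 19628), I)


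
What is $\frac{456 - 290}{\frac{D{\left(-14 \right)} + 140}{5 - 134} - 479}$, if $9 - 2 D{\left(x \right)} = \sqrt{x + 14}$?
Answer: $- \frac{42828}{123871} \approx -0.34575$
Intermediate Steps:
$D{\left(x \right)} = \frac{9}{2} - \frac{\sqrt{14 + x}}{2}$ ($D{\left(x \right)} = \frac{9}{2} - \frac{\sqrt{x + 14}}{2} = \frac{9}{2} - \frac{\sqrt{14 + x}}{2}$)
$\frac{456 - 290}{\frac{D{\left(-14 \right)} + 140}{5 - 134} - 479} = \frac{456 - 290}{\frac{\left(\frac{9}{2} - \frac{\sqrt{14 - 14}}{2}\right) + 140}{5 - 134} - 479} = \frac{166}{\frac{\left(\frac{9}{2} - \frac{\sqrt{0}}{2}\right) + 140}{-129} - 479} = \frac{166}{\left(\left(\frac{9}{2} - 0\right) + 140\right) \left(- \frac{1}{129}\right) - 479} = \frac{166}{\left(\left(\frac{9}{2} + 0\right) + 140\right) \left(- \frac{1}{129}\right) - 479} = \frac{166}{\left(\frac{9}{2} + 140\right) \left(- \frac{1}{129}\right) - 479} = \frac{166}{\frac{289}{2} \left(- \frac{1}{129}\right) - 479} = \frac{166}{- \frac{289}{258} - 479} = \frac{166}{- \frac{123871}{258}} = 166 \left(- \frac{258}{123871}\right) = - \frac{42828}{123871}$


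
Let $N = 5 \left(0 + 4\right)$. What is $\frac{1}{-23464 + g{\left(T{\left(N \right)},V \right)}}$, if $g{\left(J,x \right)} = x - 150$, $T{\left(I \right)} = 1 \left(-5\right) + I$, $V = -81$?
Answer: $- \frac{1}{23695} \approx -4.2203 \cdot 10^{-5}$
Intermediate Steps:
$N = 20$ ($N = 5 \cdot 4 = 20$)
$T{\left(I \right)} = -5 + I$
$g{\left(J,x \right)} = -150 + x$
$\frac{1}{-23464 + g{\left(T{\left(N \right)},V \right)}} = \frac{1}{-23464 - 231} = \frac{1}{-23695} = - \frac{1}{23695}$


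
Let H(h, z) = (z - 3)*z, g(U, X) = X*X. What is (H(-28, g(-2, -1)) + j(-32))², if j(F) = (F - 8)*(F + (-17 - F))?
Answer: 459684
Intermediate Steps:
g(U, X) = X²
H(h, z) = z*(-3 + z) (H(h, z) = (-3 + z)*z = z*(-3 + z))
j(F) = 136 - 17*F (j(F) = (-8 + F)*(-17) = 136 - 17*F)
(H(-28, g(-2, -1)) + j(-32))² = ((-1)²*(-3 + (-1)²) + (136 - 17*(-32)))² = (1*(-3 + 1) + (136 + 544))² = (1*(-2) + 680)² = (-2 + 680)² = 678² = 459684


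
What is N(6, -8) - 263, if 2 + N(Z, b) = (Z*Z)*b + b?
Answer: -561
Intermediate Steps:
N(Z, b) = -2 + b + b*Z**2 (N(Z, b) = -2 + ((Z*Z)*b + b) = -2 + (Z**2*b + b) = -2 + (b*Z**2 + b) = -2 + (b + b*Z**2) = -2 + b + b*Z**2)
N(6, -8) - 263 = (-2 - 8 - 8*6**2) - 263 = (-2 - 8 - 8*36) - 263 = (-2 - 8 - 288) - 263 = -298 - 263 = -561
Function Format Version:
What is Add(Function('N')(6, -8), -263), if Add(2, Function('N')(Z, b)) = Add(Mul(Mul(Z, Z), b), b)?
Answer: -561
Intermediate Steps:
Function('N')(Z, b) = Add(-2, b, Mul(b, Pow(Z, 2))) (Function('N')(Z, b) = Add(-2, Add(Mul(Mul(Z, Z), b), b)) = Add(-2, Add(Mul(Pow(Z, 2), b), b)) = Add(-2, Add(Mul(b, Pow(Z, 2)), b)) = Add(-2, Add(b, Mul(b, Pow(Z, 2)))) = Add(-2, b, Mul(b, Pow(Z, 2))))
Add(Function('N')(6, -8), -263) = Add(Add(-2, -8, Mul(-8, Pow(6, 2))), -263) = Add(Add(-2, -8, Mul(-8, 36)), -263) = Add(Add(-2, -8, -288), -263) = Add(-298, -263) = -561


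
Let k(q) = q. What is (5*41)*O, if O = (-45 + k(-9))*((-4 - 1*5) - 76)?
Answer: 940950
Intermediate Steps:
O = 4590 (O = (-45 - 9)*((-4 - 1*5) - 76) = -54*((-4 - 5) - 76) = -54*(-9 - 76) = -54*(-85) = 4590)
(5*41)*O = (5*41)*4590 = 205*4590 = 940950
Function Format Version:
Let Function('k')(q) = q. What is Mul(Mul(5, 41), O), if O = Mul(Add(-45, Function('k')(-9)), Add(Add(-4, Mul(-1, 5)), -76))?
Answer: 940950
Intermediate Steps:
O = 4590 (O = Mul(Add(-45, -9), Add(Add(-4, Mul(-1, 5)), -76)) = Mul(-54, Add(Add(-4, -5), -76)) = Mul(-54, Add(-9, -76)) = Mul(-54, -85) = 4590)
Mul(Mul(5, 41), O) = Mul(Mul(5, 41), 4590) = Mul(205, 4590) = 940950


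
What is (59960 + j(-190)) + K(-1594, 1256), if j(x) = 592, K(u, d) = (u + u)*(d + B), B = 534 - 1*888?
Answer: -2815024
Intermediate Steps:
B = -354 (B = 534 - 888 = -354)
K(u, d) = 2*u*(-354 + d) (K(u, d) = (u + u)*(d - 354) = (2*u)*(-354 + d) = 2*u*(-354 + d))
(59960 + j(-190)) + K(-1594, 1256) = (59960 + 592) + 2*(-1594)*(-354 + 1256) = 60552 + 2*(-1594)*902 = 60552 - 2875576 = -2815024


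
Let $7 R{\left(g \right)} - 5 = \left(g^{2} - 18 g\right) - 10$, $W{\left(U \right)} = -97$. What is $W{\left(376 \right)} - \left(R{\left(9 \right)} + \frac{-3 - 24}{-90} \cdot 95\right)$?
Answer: $- \frac{1585}{14} \approx -113.21$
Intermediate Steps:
$R{\left(g \right)} = - \frac{5}{7} - \frac{18 g}{7} + \frac{g^{2}}{7}$ ($R{\left(g \right)} = \frac{5}{7} + \frac{\left(g^{2} - 18 g\right) - 10}{7} = \frac{5}{7} + \frac{-10 + g^{2} - 18 g}{7} = \frac{5}{7} - \left(\frac{10}{7} - \frac{g^{2}}{7} + \frac{18 g}{7}\right) = - \frac{5}{7} - \frac{18 g}{7} + \frac{g^{2}}{7}$)
$W{\left(376 \right)} - \left(R{\left(9 \right)} + \frac{-3 - 24}{-90} \cdot 95\right) = -97 - \left(\left(- \frac{5}{7} - \frac{162}{7} + \frac{9^{2}}{7}\right) + \frac{-3 - 24}{-90} \cdot 95\right) = -97 - \left(\left(- \frac{5}{7} - \frac{162}{7} + \frac{1}{7} \cdot 81\right) + \left(-3 - 24\right) \left(- \frac{1}{90}\right) 95\right) = -97 - \left(\left(- \frac{5}{7} - \frac{162}{7} + \frac{81}{7}\right) + \left(-27\right) \left(- \frac{1}{90}\right) 95\right) = -97 - \left(- \frac{86}{7} + \frac{3}{10} \cdot 95\right) = -97 - \left(- \frac{86}{7} + \frac{57}{2}\right) = -97 - \frac{227}{14} = - \frac{1585}{14}$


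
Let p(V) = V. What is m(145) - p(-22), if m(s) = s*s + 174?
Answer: 21221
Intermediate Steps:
m(s) = 174 + s**2 (m(s) = s**2 + 174 = 174 + s**2)
m(145) - p(-22) = (174 + 145**2) - 1*(-22) = (174 + 21025) + 22 = 21199 + 22 = 21221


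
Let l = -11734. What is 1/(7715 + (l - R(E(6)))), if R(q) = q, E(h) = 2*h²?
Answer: -1/4091 ≈ -0.00024444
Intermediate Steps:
1/(7715 + (l - R(E(6)))) = 1/(7715 + (-11734 - 2*6²)) = 1/(7715 + (-11734 - 2*36)) = 1/(7715 + (-11734 - 1*72)) = 1/(7715 + (-11734 - 72)) = 1/(7715 - 11806) = 1/(-4091) = -1/4091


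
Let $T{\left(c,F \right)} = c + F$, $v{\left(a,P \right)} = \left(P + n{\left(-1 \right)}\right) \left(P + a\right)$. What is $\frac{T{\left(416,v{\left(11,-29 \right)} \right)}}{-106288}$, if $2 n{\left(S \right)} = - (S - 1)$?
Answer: $- \frac{115}{13286} \approx -0.0086557$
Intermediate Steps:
$n{\left(S \right)} = \frac{1}{2} - \frac{S}{2}$ ($n{\left(S \right)} = \frac{\left(-1\right) \left(S - 1\right)}{2} = \frac{\left(-1\right) \left(-1 + S\right)}{2} = \frac{1 - S}{2} = \frac{1}{2} - \frac{S}{2}$)
$v{\left(a,P \right)} = \left(1 + P\right) \left(P + a\right)$ ($v{\left(a,P \right)} = \left(P + \left(\frac{1}{2} - - \frac{1}{2}\right)\right) \left(P + a\right) = \left(P + \left(\frac{1}{2} + \frac{1}{2}\right)\right) \left(P + a\right) = \left(P + 1\right) \left(P + a\right) = \left(1 + P\right) \left(P + a\right)$)
$T{\left(c,F \right)} = F + c$
$\frac{T{\left(416,v{\left(11,-29 \right)} \right)}}{-106288} = \frac{\left(-29 + 11 + \left(-29\right)^{2} - 319\right) + 416}{-106288} = \left(\left(-29 + 11 + 841 - 319\right) + 416\right) \left(- \frac{1}{106288}\right) = \left(504 + 416\right) \left(- \frac{1}{106288}\right) = 920 \left(- \frac{1}{106288}\right) = - \frac{115}{13286}$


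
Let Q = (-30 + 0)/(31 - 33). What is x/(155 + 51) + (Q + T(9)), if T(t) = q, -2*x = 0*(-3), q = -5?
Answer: 10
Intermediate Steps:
x = 0 (x = -0*(-3) = -½*0 = 0)
T(t) = -5
Q = 15 (Q = -30/(-2) = -30*(-½) = 15)
x/(155 + 51) + (Q + T(9)) = 0/(155 + 51) + (15 - 5) = 0/206 + 10 = (1/206)*0 + 10 = 0 + 10 = 10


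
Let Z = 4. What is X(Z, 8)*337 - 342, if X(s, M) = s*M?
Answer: 10442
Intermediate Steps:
X(s, M) = M*s
X(Z, 8)*337 - 342 = (8*4)*337 - 342 = 32*337 - 342 = 10784 - 342 = 10442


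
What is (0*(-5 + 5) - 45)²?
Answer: 2025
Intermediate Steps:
(0*(-5 + 5) - 45)² = (0*0 - 45)² = (0 - 45)² = (-45)² = 2025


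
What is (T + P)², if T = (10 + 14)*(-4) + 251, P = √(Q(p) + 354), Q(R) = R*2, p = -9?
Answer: 24361 + 1240*√21 ≈ 30043.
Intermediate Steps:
Q(R) = 2*R
P = 4*√21 (P = √(2*(-9) + 354) = √(-18 + 354) = √336 = 4*√21 ≈ 18.330)
T = 155 (T = 24*(-4) + 251 = -96 + 251 = 155)
(T + P)² = (155 + 4*√21)²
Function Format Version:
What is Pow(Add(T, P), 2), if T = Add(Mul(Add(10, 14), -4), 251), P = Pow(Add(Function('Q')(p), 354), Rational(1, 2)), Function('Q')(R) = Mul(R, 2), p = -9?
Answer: Add(24361, Mul(1240, Pow(21, Rational(1, 2)))) ≈ 30043.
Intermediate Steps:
Function('Q')(R) = Mul(2, R)
P = Mul(4, Pow(21, Rational(1, 2))) (P = Pow(Add(Mul(2, -9), 354), Rational(1, 2)) = Pow(Add(-18, 354), Rational(1, 2)) = Pow(336, Rational(1, 2)) = Mul(4, Pow(21, Rational(1, 2))) ≈ 18.330)
T = 155 (T = Add(Mul(24, -4), 251) = Add(-96, 251) = 155)
Pow(Add(T, P), 2) = Pow(Add(155, Mul(4, Pow(21, Rational(1, 2)))), 2)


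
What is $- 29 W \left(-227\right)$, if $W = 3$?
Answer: $19749$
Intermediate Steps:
$- 29 W \left(-227\right) = - 29 \cdot 3 \left(-227\right) = \left(-29\right) \left(-681\right) = 19749$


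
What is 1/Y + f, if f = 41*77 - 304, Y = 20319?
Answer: 57970108/20319 ≈ 2853.0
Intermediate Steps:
f = 2853 (f = 3157 - 304 = 2853)
1/Y + f = 1/20319 + 2853 = 57970108/20319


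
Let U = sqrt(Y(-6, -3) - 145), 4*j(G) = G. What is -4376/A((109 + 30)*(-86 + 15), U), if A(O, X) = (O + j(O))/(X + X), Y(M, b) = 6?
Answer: 35008*I*sqrt(139)/49345 ≈ 8.3643*I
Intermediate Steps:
j(G) = G/4
U = I*sqrt(139) (U = sqrt(6 - 145) = sqrt(-139) = I*sqrt(139) ≈ 11.79*I)
A(O, X) = 5*O/(8*X) (A(O, X) = (O + O/4)/(X + X) = (5*O/4)/((2*X)) = (5*O/4)*(1/(2*X)) = 5*O/(8*X))
-4376/A((109 + 30)*(-86 + 15), U) = -4376*8*I*sqrt(139)/(5*(-86 + 15)*(109 + 30)) = -4376*(-8*I*sqrt(139)/49345) = -(-35008)*I*sqrt(139)/49345 = 35008*I*sqrt(139)/49345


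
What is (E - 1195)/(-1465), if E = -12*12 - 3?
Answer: 1342/1465 ≈ 0.91604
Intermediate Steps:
E = -147 (E = -144 - 3 = -147)
(E - 1195)/(-1465) = (-147 - 1195)/(-1465) = -1342*(-1/1465) = 1342/1465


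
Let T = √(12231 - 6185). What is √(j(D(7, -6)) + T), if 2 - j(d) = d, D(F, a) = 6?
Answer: √(-4 + √6046) ≈ 8.5881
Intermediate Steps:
j(d) = 2 - d
T = √6046 ≈ 77.756
√(j(D(7, -6)) + T) = √((2 - 1*6) + √6046) = √((2 - 6) + √6046) = √(-4 + √6046)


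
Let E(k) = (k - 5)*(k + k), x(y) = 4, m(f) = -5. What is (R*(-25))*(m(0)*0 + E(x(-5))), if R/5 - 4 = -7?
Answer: -3000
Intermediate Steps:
R = -15 (R = 20 + 5*(-7) = 20 - 35 = -15)
E(k) = 2*k*(-5 + k) (E(k) = (-5 + k)*(2*k) = 2*k*(-5 + k))
(R*(-25))*(m(0)*0 + E(x(-5))) = (-15*(-25))*(-5*0 + 2*4*(-5 + 4)) = 375*(0 + 2*4*(-1)) = 375*(0 - 8) = 375*(-8) = -3000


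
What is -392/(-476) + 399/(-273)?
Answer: -141/221 ≈ -0.63801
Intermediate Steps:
-392/(-476) + 399/(-273) = -392*(-1/476) + 399*(-1/273) = 14/17 - 19/13 = -141/221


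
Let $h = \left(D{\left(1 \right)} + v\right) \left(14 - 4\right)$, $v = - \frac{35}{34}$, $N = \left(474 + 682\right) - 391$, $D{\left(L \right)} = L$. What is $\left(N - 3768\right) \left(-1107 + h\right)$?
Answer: $\frac{56528472}{17} \approx 3.3252 \cdot 10^{6}$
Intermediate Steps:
$N = 765$ ($N = 1156 - 391 = 765$)
$v = - \frac{35}{34}$ ($v = \left(-35\right) \frac{1}{34} = - \frac{35}{34} \approx -1.0294$)
$h = - \frac{5}{17}$ ($h = \left(1 - \frac{35}{34}\right) \left(14 - 4\right) = \left(- \frac{1}{34}\right) 10 = - \frac{5}{17} \approx -0.29412$)
$\left(N - 3768\right) \left(-1107 + h\right) = \left(765 - 3768\right) \left(-1107 - \frac{5}{17}\right) = \left(-3003\right) \left(- \frac{18824}{17}\right) = \frac{56528472}{17}$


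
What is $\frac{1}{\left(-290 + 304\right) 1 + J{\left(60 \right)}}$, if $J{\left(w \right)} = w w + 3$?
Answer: $\frac{1}{3617} \approx 0.00027647$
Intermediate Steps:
$J{\left(w \right)} = 3 + w^{2}$ ($J{\left(w \right)} = w^{2} + 3 = 3 + w^{2}$)
$\frac{1}{\left(-290 + 304\right) 1 + J{\left(60 \right)}} = \frac{1}{\left(-290 + 304\right) 1 + \left(3 + 60^{2}\right)} = \frac{1}{14 \cdot 1 + \left(3 + 3600\right)} = \frac{1}{14 + 3603} = \frac{1}{3617}$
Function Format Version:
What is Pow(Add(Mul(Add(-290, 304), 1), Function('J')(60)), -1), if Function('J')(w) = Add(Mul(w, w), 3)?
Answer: Rational(1, 3617) ≈ 0.00027647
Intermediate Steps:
Function('J')(w) = Add(3, Pow(w, 2)) (Function('J')(w) = Add(Pow(w, 2), 3) = Add(3, Pow(w, 2)))
Pow(Add(Mul(Add(-290, 304), 1), Function('J')(60)), -1) = Pow(Add(Mul(Add(-290, 304), 1), Add(3, Pow(60, 2))), -1) = Pow(Add(Mul(14, 1), Add(3, 3600)), -1) = Pow(Add(14, 3603), -1) = Pow(3617, -1) = Rational(1, 3617)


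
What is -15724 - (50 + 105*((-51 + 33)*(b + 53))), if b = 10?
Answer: 103296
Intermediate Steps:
-15724 - (50 + 105*((-51 + 33)*(b + 53))) = -15724 - (50 + 105*((-51 + 33)*(10 + 53))) = -15724 - (50 + 105*(-18*63)) = -15724 - (50 + 105*(-1134)) = -15724 - (50 - 119070) = -15724 - 1*(-119020) = -15724 + 119020 = 103296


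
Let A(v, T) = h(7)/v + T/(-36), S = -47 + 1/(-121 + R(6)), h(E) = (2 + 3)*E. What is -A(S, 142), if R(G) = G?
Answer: 38023/8109 ≈ 4.6890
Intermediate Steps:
h(E) = 5*E
S = -5406/115 (S = -47 + 1/(-121 + 6) = -47 + 1/(-115) = -47 - 1/115 = -5406/115 ≈ -47.009)
A(v, T) = 35/v - T/36 (A(v, T) = (5*7)/v + T/(-36) = 35/v + T*(-1/36) = 35/v - T/36)
-A(S, 142) = -(35/(-5406/115) - 1/36*142) = -(35*(-115/5406) - 71/18) = -(-4025/5406 - 71/18) = -1*(-38023/8109) = 38023/8109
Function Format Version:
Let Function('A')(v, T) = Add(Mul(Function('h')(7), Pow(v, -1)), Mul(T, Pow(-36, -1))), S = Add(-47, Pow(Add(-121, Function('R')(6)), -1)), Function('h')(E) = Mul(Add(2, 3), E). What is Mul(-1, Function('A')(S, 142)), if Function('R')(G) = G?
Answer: Rational(38023, 8109) ≈ 4.6890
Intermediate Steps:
Function('h')(E) = Mul(5, E)
S = Rational(-5406, 115) (S = Add(-47, Pow(Add(-121, 6), -1)) = Add(-47, Pow(-115, -1)) = Add(-47, Rational(-1, 115)) = Rational(-5406, 115) ≈ -47.009)
Function('A')(v, T) = Add(Mul(35, Pow(v, -1)), Mul(Rational(-1, 36), T)) (Function('A')(v, T) = Add(Mul(Mul(5, 7), Pow(v, -1)), Mul(T, Pow(-36, -1))) = Add(Mul(35, Pow(v, -1)), Mul(T, Rational(-1, 36))) = Add(Mul(35, Pow(v, -1)), Mul(Rational(-1, 36), T)))
Mul(-1, Function('A')(S, 142)) = Mul(-1, Add(Mul(35, Pow(Rational(-5406, 115), -1)), Mul(Rational(-1, 36), 142))) = Mul(-1, Add(Mul(35, Rational(-115, 5406)), Rational(-71, 18))) = Mul(-1, Add(Rational(-4025, 5406), Rational(-71, 18))) = Mul(-1, Rational(-38023, 8109)) = Rational(38023, 8109)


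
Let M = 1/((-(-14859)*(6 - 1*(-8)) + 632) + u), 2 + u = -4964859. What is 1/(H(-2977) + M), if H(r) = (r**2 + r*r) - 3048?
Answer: 4756203/84289477128029 ≈ 5.6427e-8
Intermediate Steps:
u = -4964861 (u = -2 - 4964859 = -4964861)
H(r) = -3048 + 2*r**2 (H(r) = (r**2 + r**2) - 3048 = 2*r**2 - 3048 = -3048 + 2*r**2)
M = -1/4756203 (M = 1/((-(-14859)*(6 - 1*(-8)) + 632) - 4964861) = 1/((-(-14859)*(6 + 8) + 632) - 4964861) = 1/((-(-14859)*14 + 632) - 4964861) = 1/((-381*(-546) + 632) - 4964861) = 1/((208026 + 632) - 4964861) = 1/(208658 - 4964861) = 1/(-4756203) = -1/4756203 ≈ -2.1025e-7)
1/(H(-2977) + M) = 1/((-3048 + 2*(-2977)**2) - 1/4756203) = 1/((-3048 + 2*8862529) - 1/4756203) = 1/((-3048 + 17725058) - 1/4756203) = 1/(17722010 - 1/4756203) = 1/(84289477128029/4756203) = 4756203/84289477128029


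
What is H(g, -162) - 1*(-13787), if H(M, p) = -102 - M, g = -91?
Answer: 13776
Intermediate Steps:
H(g, -162) - 1*(-13787) = (-102 - 1*(-91)) - 1*(-13787) = (-102 + 91) + 13787 = -11 + 13787 = 13776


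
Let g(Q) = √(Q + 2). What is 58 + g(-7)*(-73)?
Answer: 58 - 73*I*√5 ≈ 58.0 - 163.23*I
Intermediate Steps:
g(Q) = √(2 + Q)
58 + g(-7)*(-73) = 58 + √(2 - 7)*(-73) = 58 + √(-5)*(-73) = 58 + (I*√5)*(-73) = 58 - 73*I*√5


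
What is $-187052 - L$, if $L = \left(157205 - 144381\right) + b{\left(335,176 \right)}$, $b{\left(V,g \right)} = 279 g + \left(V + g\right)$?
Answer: $-249491$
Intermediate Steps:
$b{\left(V,g \right)} = V + 280 g$
$L = 62439$ ($L = \left(157205 - 144381\right) + \left(335 + 280 \cdot 176\right) = 12824 + \left(335 + 49280\right) = 12824 + 49615 = 62439$)
$-187052 - L = -187052 - 62439 = -249491$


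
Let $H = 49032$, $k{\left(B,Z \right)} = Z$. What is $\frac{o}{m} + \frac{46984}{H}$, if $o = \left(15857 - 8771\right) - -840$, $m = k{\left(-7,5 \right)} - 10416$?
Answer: $\frac{12565349}{63809019} \approx 0.19692$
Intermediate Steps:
$m = -10411$ ($m = 5 - 10416 = -10411$)
$o = 7926$ ($o = 7086 + 840 = 7926$)
$\frac{o}{m} + \frac{46984}{H} = \frac{7926}{-10411} + \frac{46984}{49032} = 7926 \left(- \frac{1}{10411}\right) + 46984 \cdot \frac{1}{49032} = - \frac{7926}{10411} + \frac{5873}{6129} = \frac{12565349}{63809019}$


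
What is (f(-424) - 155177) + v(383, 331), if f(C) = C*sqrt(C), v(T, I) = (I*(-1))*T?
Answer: -281950 - 848*I*sqrt(106) ≈ -2.8195e+5 - 8730.7*I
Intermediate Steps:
v(T, I) = -I*T (v(T, I) = (-I)*T = -I*T)
f(C) = C**(3/2)
(f(-424) - 155177) + v(383, 331) = ((-424)**(3/2) - 155177) - 1*331*383 = (-848*I*sqrt(106) - 155177) - 126773 = (-155177 - 848*I*sqrt(106)) - 126773 = -281950 - 848*I*sqrt(106)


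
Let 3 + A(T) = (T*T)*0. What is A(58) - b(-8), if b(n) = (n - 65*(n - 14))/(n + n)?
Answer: 687/8 ≈ 85.875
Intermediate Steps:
b(n) = (910 - 64*n)/(2*n) (b(n) = (n - 65*(-14 + n))/((2*n)) = (n + (910 - 65*n))*(1/(2*n)) = (910 - 64*n)*(1/(2*n)) = (910 - 64*n)/(2*n))
A(T) = -3 (A(T) = -3 + (T*T)*0 = -3 + T²*0 = -3 + 0 = -3)
A(58) - b(-8) = -3 - (-32 + 455/(-8)) = -3 - (-32 + 455*(-⅛)) = -3 - (-32 - 455/8) = -3 - 1*(-711/8) = -3 + 711/8 = 687/8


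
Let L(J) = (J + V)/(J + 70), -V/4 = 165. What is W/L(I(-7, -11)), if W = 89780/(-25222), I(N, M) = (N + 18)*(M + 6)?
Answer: 134670/1803373 ≈ 0.074677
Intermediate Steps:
V = -660 (V = -4*165 = -660)
I(N, M) = (6 + M)*(18 + N) (I(N, M) = (18 + N)*(6 + M) = (6 + M)*(18 + N))
W = -44890/12611 (W = 89780*(-1/25222) = -44890/12611 ≈ -3.5596)
L(J) = (-660 + J)/(70 + J) (L(J) = (J - 660)/(J + 70) = (-660 + J)/(70 + J))
W/L(I(-7, -11)) = -44890*(70 + (108 + 6*(-7) + 18*(-11) - 11*(-7)))/(-660 + (108 + 6*(-7) + 18*(-11) - 11*(-7)))/12611 = -44890*(70 + (108 - 42 - 198 + 77))/(-660 + (108 - 42 - 198 + 77))/12611 = -44890*(70 - 55)/(-660 - 55)/12611 = -44890/(12611*(-715/15)) = -44890/(12611*((1/15)*(-715))) = -44890/(12611*(-143/3)) = -44890/12611*(-3/143) = 134670/1803373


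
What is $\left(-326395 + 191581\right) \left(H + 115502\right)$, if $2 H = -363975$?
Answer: $8963176197$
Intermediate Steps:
$H = - \frac{363975}{2}$ ($H = \frac{1}{2} \left(-363975\right) = - \frac{363975}{2} \approx -1.8199 \cdot 10^{5}$)
$\left(-326395 + 191581\right) \left(H + 115502\right) = \left(-326395 + 191581\right) \left(- \frac{363975}{2} + 115502\right) = \left(-134814\right) \left(- \frac{132971}{2}\right) = 8963176197$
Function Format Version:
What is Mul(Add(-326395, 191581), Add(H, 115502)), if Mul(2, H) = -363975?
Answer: 8963176197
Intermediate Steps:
H = Rational(-363975, 2) (H = Mul(Rational(1, 2), -363975) = Rational(-363975, 2) ≈ -1.8199e+5)
Mul(Add(-326395, 191581), Add(H, 115502)) = Mul(Add(-326395, 191581), Add(Rational(-363975, 2), 115502)) = Mul(-134814, Rational(-132971, 2)) = 8963176197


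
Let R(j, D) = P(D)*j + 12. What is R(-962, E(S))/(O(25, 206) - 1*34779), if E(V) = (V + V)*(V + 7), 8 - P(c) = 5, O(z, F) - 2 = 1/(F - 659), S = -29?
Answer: 650961/7876991 ≈ 0.082641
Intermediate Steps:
O(z, F) = 2 + 1/(-659 + F) (O(z, F) = 2 + 1/(F - 659) = 2 + 1/(-659 + F))
P(c) = 3 (P(c) = 8 - 1*5 = 8 - 5 = 3)
E(V) = 2*V*(7 + V) (E(V) = (2*V)*(7 + V) = 2*V*(7 + V))
R(j, D) = 12 + 3*j (R(j, D) = 3*j + 12 = 12 + 3*j)
R(-962, E(S))/(O(25, 206) - 1*34779) = (12 + 3*(-962))/((-1317 + 2*206)/(-659 + 206) - 1*34779) = (12 - 2886)/((-1317 + 412)/(-453) - 34779) = -2874/(-1/453*(-905) - 34779) = -2874/(905/453 - 34779) = -2874/(-15753982/453) = -2874*(-453/15753982) = 650961/7876991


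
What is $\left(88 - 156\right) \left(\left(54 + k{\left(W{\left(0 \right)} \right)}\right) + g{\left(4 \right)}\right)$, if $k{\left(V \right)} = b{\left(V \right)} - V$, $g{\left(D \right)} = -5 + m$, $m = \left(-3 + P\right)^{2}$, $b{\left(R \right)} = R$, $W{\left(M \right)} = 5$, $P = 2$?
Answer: $-3400$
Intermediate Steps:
$m = 1$ ($m = \left(-3 + 2\right)^{2} = \left(-1\right)^{2} = 1$)
$g{\left(D \right)} = -4$ ($g{\left(D \right)} = -5 + 1 = -4$)
$k{\left(V \right)} = 0$ ($k{\left(V \right)} = V - V = 0$)
$\left(88 - 156\right) \left(\left(54 + k{\left(W{\left(0 \right)} \right)}\right) + g{\left(4 \right)}\right) = \left(88 - 156\right) \left(\left(54 + 0\right) - 4\right) = - 68 \left(54 - 4\right) = \left(-68\right) 50 = -3400$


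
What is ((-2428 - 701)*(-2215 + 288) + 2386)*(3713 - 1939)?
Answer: 10700713006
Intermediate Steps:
((-2428 - 701)*(-2215 + 288) + 2386)*(3713 - 1939) = (-3129*(-1927) + 2386)*1774 = (6029583 + 2386)*1774 = 6031969*1774 = 10700713006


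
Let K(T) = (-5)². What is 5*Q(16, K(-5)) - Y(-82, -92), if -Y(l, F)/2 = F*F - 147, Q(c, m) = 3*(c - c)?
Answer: 16634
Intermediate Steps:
K(T) = 25
Q(c, m) = 0 (Q(c, m) = 3*0 = 0)
Y(l, F) = 294 - 2*F² (Y(l, F) = -2*(F*F - 147) = -2*(F² - 147) = -2*(-147 + F²) = 294 - 2*F²)
5*Q(16, K(-5)) - Y(-82, -92) = 5*0 - (294 - 2*(-92)²) = 0 - (294 - 2*8464) = 0 - (294 - 16928) = 0 - 1*(-16634) = 0 + 16634 = 16634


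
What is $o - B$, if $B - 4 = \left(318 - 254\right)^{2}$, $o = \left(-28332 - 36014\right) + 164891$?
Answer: $96445$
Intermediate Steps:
$o = 100545$ ($o = \left(-28332 - 36014\right) + 164891 = -64346 + 164891 = 100545$)
$B = 4100$ ($B = 4 + \left(318 - 254\right)^{2} = 4 + 64^{2} = 4 + 4096 = 4100$)
$o - B = 100545 - 4100 = 96445$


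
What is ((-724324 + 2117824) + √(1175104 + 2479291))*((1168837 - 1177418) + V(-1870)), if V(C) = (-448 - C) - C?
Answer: -7370221500 - 5289*√3654395 ≈ -7.3803e+9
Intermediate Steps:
V(C) = -448 - 2*C
((-724324 + 2117824) + √(1175104 + 2479291))*((1168837 - 1177418) + V(-1870)) = ((-724324 + 2117824) + √(1175104 + 2479291))*((1168837 - 1177418) + (-448 - 2*(-1870))) = (1393500 + √3654395)*(-8581 + (-448 + 3740)) = (1393500 + √3654395)*(-8581 + 3292) = (1393500 + √3654395)*(-5289) = -7370221500 - 5289*√3654395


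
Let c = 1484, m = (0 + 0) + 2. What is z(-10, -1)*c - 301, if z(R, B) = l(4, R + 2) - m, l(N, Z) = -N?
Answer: -9205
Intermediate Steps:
m = 2 (m = 0 + 2 = 2)
z(R, B) = -6 (z(R, B) = -1*4 - 1*2 = -4 - 2 = -6)
z(-10, -1)*c - 301 = -6*1484 - 301 = -8904 - 301 = -9205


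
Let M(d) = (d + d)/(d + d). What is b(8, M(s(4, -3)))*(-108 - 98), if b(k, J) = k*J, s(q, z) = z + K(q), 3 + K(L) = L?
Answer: -1648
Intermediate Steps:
K(L) = -3 + L
s(q, z) = -3 + q + z (s(q, z) = z + (-3 + q) = -3 + q + z)
M(d) = 1 (M(d) = (2*d)/((2*d)) = (2*d)*(1/(2*d)) = 1)
b(k, J) = J*k
b(8, M(s(4, -3)))*(-108 - 98) = (1*8)*(-108 - 98) = 8*(-206) = -1648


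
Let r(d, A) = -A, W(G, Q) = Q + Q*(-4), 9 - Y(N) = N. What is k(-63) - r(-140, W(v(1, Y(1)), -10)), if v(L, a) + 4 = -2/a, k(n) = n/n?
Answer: 31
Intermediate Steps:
Y(N) = 9 - N
k(n) = 1
v(L, a) = -4 - 2/a
W(G, Q) = -3*Q (W(G, Q) = Q - 4*Q = -3*Q)
k(-63) - r(-140, W(v(1, Y(1)), -10)) = 1 - (-1)*(-3*(-10)) = 1 - (-1)*30 = 1 - 1*(-30) = 1 + 30 = 31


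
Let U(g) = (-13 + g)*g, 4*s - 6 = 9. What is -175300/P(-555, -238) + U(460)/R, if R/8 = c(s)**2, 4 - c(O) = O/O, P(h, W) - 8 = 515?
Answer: 7909805/3138 ≈ 2520.7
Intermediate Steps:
s = 15/4 (s = 3/2 + (1/4)*9 = 3/2 + 9/4 = 15/4 ≈ 3.7500)
P(h, W) = 523 (P(h, W) = 8 + 515 = 523)
c(O) = 3 (c(O) = 4 - O/O = 4 - 1*1 = 4 - 1 = 3)
U(g) = g*(-13 + g)
R = 72 (R = 8*3**2 = 8*9 = 72)
-175300/P(-555, -238) + U(460)/R = -175300/523 + (460*(-13 + 460))/72 = -175300*1/523 + (460*447)*(1/72) = -175300/523 + 205620*(1/72) = -175300/523 + 17135/6 = 7909805/3138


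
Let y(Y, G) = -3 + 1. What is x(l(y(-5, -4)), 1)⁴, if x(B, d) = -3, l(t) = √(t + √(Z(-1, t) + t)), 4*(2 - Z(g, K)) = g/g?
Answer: 81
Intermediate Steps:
Z(g, K) = 7/4 (Z(g, K) = 2 - g/(4*g) = 2 - ¼*1 = 2 - ¼ = 7/4)
y(Y, G) = -2
l(t) = √(t + √(7/4 + t))
x(l(y(-5, -4)), 1)⁴ = (-3)⁴ = 81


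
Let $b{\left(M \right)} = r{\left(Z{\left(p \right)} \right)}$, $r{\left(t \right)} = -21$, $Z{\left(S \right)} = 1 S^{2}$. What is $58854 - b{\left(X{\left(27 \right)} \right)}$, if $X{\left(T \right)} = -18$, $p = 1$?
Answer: $58875$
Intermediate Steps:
$Z{\left(S \right)} = S^{2}$
$b{\left(M \right)} = -21$
$58854 - b{\left(X{\left(27 \right)} \right)} = 58854 - -21 = 58854 + 21 = 58875$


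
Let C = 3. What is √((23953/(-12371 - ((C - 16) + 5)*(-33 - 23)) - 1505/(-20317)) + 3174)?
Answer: 4*√13448343404571646263/260443623 ≈ 56.322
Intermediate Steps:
√((23953/(-12371 - ((C - 16) + 5)*(-33 - 23)) - 1505/(-20317)) + 3174) = √((23953/(-12371 - ((3 - 16) + 5)*(-33 - 23)) - 1505/(-20317)) + 3174) = √((23953/(-12371 - (-13 + 5)*(-56)) - 1505*(-1/20317)) + 3174) = √((23953/(-12371 - (-8)*(-56)) + 1505/20317) + 3174) = √((23953/(-12371 - 1*448) + 1505/20317) + 3174) = √((23953/(-12371 - 448) + 1505/20317) + 3174) = √((23953/(-12819) + 1505/20317) + 3174) = √((23953*(-1/12819) + 1505/20317) + 3174) = √((-23953/12819 + 1505/20317) + 3174) = √(-467360506/260443623 + 3174) = √(826180698896/260443623) = 4*√13448343404571646263/260443623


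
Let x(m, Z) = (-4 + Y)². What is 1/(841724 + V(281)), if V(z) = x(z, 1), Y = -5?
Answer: 1/841805 ≈ 1.1879e-6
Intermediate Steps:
x(m, Z) = 81 (x(m, Z) = (-4 - 5)² = (-9)² = 81)
V(z) = 81
1/(841724 + V(281)) = 1/(841724 + 81) = 1/841805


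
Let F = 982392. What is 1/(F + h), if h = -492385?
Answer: 1/490007 ≈ 2.0408e-6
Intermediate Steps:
1/(F + h) = 1/(982392 - 492385) = 1/490007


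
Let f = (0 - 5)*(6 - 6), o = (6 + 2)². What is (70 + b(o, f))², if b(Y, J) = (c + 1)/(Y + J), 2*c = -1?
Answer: 80299521/16384 ≈ 4901.1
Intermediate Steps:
c = -½ (c = (½)*(-1) = -½ ≈ -0.50000)
o = 64 (o = 8² = 64)
f = 0 (f = -5*0 = 0)
b(Y, J) = 1/(2*(J + Y)) (b(Y, J) = (-½ + 1)/(Y + J) = 1/(2*(J + Y)))
(70 + b(o, f))² = (70 + 1/(2*(0 + 64)))² = (70 + (½)/64)² = (70 + (½)*(1/64))² = (70 + 1/128)² = (8961/128)² = 80299521/16384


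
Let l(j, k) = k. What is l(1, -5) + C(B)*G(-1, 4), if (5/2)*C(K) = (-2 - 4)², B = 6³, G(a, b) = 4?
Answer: 263/5 ≈ 52.600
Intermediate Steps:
B = 216
C(K) = 72/5 (C(K) = 2*(-2 - 4)²/5 = (⅖)*(-6)² = (⅖)*36 = 72/5)
l(1, -5) + C(B)*G(-1, 4) = -5 + (72/5)*4 = -5 + 288/5 = 263/5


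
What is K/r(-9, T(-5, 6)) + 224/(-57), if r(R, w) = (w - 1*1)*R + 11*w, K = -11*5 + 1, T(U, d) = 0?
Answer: -566/57 ≈ -9.9298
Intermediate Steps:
K = -54 (K = -55 + 1 = -54)
r(R, w) = 11*w + R*(-1 + w) (r(R, w) = (w - 1)*R + 11*w = (-1 + w)*R + 11*w = R*(-1 + w) + 11*w = 11*w + R*(-1 + w))
K/r(-9, T(-5, 6)) + 224/(-57) = -54/(-1*(-9) + 11*0 - 9*0) + 224/(-57) = -54/(9 + 0 + 0) + 224*(-1/57) = -54/9 - 224/57 = -54*⅑ - 224/57 = -6 - 224/57 = -566/57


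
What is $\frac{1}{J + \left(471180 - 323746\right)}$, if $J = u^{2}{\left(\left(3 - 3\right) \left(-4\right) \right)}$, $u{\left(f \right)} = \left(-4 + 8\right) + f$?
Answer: $\frac{1}{147450} \approx 6.782 \cdot 10^{-6}$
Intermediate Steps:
$u{\left(f \right)} = 4 + f$
$J = 16$ ($J = \left(4 + \left(3 - 3\right) \left(-4\right)\right)^{2} = \left(4 + 0 \left(-4\right)\right)^{2} = \left(4 + 0\right)^{2} = 4^{2} = 16$)
$\frac{1}{J + \left(471180 - 323746\right)} = \frac{1}{16 + \left(471180 - 323746\right)} = \frac{1}{16 + 147434} = \frac{1}{147450}$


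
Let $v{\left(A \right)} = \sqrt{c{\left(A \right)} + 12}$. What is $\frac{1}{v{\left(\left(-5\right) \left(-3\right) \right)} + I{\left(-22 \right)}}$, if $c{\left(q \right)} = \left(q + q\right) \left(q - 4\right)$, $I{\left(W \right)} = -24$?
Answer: $- \frac{4}{39} - \frac{\sqrt{38}}{78} \approx -0.1816$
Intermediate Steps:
$c{\left(q \right)} = 2 q \left(-4 + q\right)$
$v{\left(A \right)} = \sqrt{12 + 2 A \left(-4 + A\right)}$ ($v{\left(A \right)} = \sqrt{2 A \left(-4 + A\right) + 12} = \sqrt{12 + 2 A \left(-4 + A\right)}$)
$\frac{1}{v{\left(\left(-5\right) \left(-3\right) \right)} + I{\left(-22 \right)}} = \frac{1}{\sqrt{2} \sqrt{6 + \left(-5\right) \left(-3\right) \left(-4 - -15\right)} - 24} = \frac{1}{\sqrt{2} \sqrt{6 + 15 \left(-4 + 15\right)} - 24} = \frac{1}{\sqrt{2} \sqrt{6 + 15 \cdot 11} - 24} = \frac{1}{\sqrt{2} \sqrt{6 + 165} - 24} = \frac{1}{\sqrt{2} \sqrt{171} - 24} = \frac{1}{\sqrt{2} \cdot 3 \sqrt{19} - 24} = \frac{1}{3 \sqrt{38} - 24} = \frac{1}{-24 + 3 \sqrt{38}}$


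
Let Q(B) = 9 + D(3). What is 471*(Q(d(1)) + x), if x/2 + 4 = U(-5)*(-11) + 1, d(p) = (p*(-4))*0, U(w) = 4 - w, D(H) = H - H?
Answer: -91845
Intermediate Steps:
D(H) = 0
d(p) = 0 (d(p) = -4*p*0 = 0)
Q(B) = 9 (Q(B) = 9 + 0 = 9)
x = -204 (x = -8 + 2*((4 - 1*(-5))*(-11) + 1) = -8 + 2*((4 + 5)*(-11) + 1) = -8 + 2*(9*(-11) + 1) = -8 + 2*(-99 + 1) = -8 + 2*(-98) = -8 - 196 = -204)
471*(Q(d(1)) + x) = 471*(9 - 204) = 471*(-195) = -91845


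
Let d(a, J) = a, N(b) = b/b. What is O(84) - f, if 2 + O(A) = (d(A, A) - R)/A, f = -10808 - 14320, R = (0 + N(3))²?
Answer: 2110667/84 ≈ 25127.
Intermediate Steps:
N(b) = 1
R = 1 (R = (0 + 1)² = 1² = 1)
f = -25128
O(A) = -2 + (-1 + A)/A (O(A) = -2 + (A - 1*1)/A = -2 + (A - 1)/A = -2 + (-1 + A)/A)
O(84) - f = (-1 - 1*84)/84 - 1*(-25128) = (-1 - 84)/84 + 25128 = (1/84)*(-85) + 25128 = -85/84 + 25128 = 2110667/84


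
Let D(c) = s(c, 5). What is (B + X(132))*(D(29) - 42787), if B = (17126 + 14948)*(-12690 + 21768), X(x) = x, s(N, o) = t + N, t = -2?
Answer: -12450339575040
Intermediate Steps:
s(N, o) = -2 + N
D(c) = -2 + c
B = 291167772 (B = 32074*9078 = 291167772)
(B + X(132))*(D(29) - 42787) = (291167772 + 132)*((-2 + 29) - 42787) = 291167904*(27 - 42787) = 291167904*(-42760) = -12450339575040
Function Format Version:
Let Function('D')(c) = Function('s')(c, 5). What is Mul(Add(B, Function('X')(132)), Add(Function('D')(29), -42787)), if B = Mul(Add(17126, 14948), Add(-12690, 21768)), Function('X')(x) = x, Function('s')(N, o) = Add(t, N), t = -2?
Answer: -12450339575040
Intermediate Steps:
Function('s')(N, o) = Add(-2, N)
Function('D')(c) = Add(-2, c)
B = 291167772 (B = Mul(32074, 9078) = 291167772)
Mul(Add(B, Function('X')(132)), Add(Function('D')(29), -42787)) = Mul(Add(291167772, 132), Add(Add(-2, 29), -42787)) = Mul(291167904, Add(27, -42787)) = Mul(291167904, -42760) = -12450339575040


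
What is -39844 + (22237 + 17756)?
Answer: 149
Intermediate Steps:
-39844 + (22237 + 17756) = -39844 + 39993 = 149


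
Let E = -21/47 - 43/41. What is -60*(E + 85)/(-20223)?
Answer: 3218260/12989907 ≈ 0.24775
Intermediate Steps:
E = -2882/1927 (E = -21*1/47 - 43*1/41 = -21/47 - 43/41 = -2882/1927 ≈ -1.4956)
-60*(E + 85)/(-20223) = -60*(-2882/1927 + 85)/(-20223) = -60*160913/1927*(-1/20223) = -9654780/1927*(-1/20223) = 3218260/12989907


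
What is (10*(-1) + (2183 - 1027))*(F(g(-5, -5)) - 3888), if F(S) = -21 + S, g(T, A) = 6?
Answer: -4472838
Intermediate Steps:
(10*(-1) + (2183 - 1027))*(F(g(-5, -5)) - 3888) = (10*(-1) + (2183 - 1027))*((-21 + 6) - 3888) = (-10 + 1156)*(-15 - 3888) = 1146*(-3903) = -4472838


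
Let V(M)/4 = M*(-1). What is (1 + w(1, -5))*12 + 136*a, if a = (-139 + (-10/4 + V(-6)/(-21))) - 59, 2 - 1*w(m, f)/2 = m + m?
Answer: -191880/7 ≈ -27411.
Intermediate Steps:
w(m, f) = 4 - 4*m (w(m, f) = 4 - 2*(m + m) = 4 - 4*m)
V(M) = -4*M (V(M) = 4*(M*(-1)) = 4*(-M) = -4*M)
a = -2823/14 (a = (-139 + (-10/4 - 4*(-6)/(-21))) - 59 = (-139 + (-10*¼ + 24*(-1/21))) - 59 = (-139 + (-5/2 - 8/7)) - 59 = (-139 - 51/14) - 59 = -1997/14 - 59 = -2823/14 ≈ -201.64)
(1 + w(1, -5))*12 + 136*a = (1 + (4 - 4*1))*12 + 136*(-2823/14) = (1 + (4 - 4))*12 - 191964/7 = (1 + 0)*12 - 191964/7 = 1*12 - 191964/7 = 12 - 191964/7 = -191880/7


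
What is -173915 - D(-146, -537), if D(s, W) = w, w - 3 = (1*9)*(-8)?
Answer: -173846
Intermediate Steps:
w = -69 (w = 3 + (1*9)*(-8) = 3 + 9*(-8) = 3 - 72 = -69)
D(s, W) = -69
-173915 - D(-146, -537) = -173915 - 1*(-69) = -173915 + 69 = -173846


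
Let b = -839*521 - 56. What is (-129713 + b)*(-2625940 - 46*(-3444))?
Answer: 1398805210208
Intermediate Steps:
b = -437175 (b = -437119 - 56 = -437175)
(-129713 + b)*(-2625940 - 46*(-3444)) = (-129713 - 437175)*(-2625940 - 46*(-3444)) = -566888*(-2625940 + 158424) = -566888*(-2467516) = 1398805210208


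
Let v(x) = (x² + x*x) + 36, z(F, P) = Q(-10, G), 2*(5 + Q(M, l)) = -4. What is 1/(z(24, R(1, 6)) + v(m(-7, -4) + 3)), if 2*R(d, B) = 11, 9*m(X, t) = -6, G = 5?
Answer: 9/359 ≈ 0.025070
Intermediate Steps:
m(X, t) = -⅔ (m(X, t) = (⅑)*(-6) = -⅔)
R(d, B) = 11/2 (R(d, B) = (½)*11 = 11/2)
Q(M, l) = -7 (Q(M, l) = -5 + (½)*(-4) = -5 - 2 = -7)
z(F, P) = -7
v(x) = 36 + 2*x² (v(x) = (x² + x²) + 36 = 2*x² + 36 = 36 + 2*x²)
1/(z(24, R(1, 6)) + v(m(-7, -4) + 3)) = 1/(-7 + (36 + 2*(-⅔ + 3)²)) = 1/(-7 + (36 + 2*(7/3)²)) = 1/(-7 + (36 + 2*(49/9))) = 1/(-7 + (36 + 98/9)) = 1/(-7 + 422/9) = 1/(359/9) = 9/359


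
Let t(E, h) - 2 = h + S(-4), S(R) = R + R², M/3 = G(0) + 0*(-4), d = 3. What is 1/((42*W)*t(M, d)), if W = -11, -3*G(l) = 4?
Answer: -1/7854 ≈ -0.00012732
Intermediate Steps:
G(l) = -4/3 (G(l) = -⅓*4 = -4/3)
M = -4 (M = 3*(-4/3 + 0*(-4)) = 3*(-4/3 + 0) = 3*(-4/3) = -4)
t(E, h) = 14 + h (t(E, h) = 2 + (h - 4*(1 - 4)) = 2 + (h - 4*(-3)) = 2 + (h + 12) = 2 + (12 + h) = 14 + h)
1/((42*W)*t(M, d)) = 1/((42*(-11))*(14 + 3)) = 1/(-462*17) = 1/(-7854) = -1/7854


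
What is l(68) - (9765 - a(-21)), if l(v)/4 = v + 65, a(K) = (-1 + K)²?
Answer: -8749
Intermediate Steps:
l(v) = 260 + 4*v (l(v) = 4*(v + 65) = 4*(65 + v) = 260 + 4*v)
l(68) - (9765 - a(-21)) = (260 + 4*68) - (9765 - (-1 - 21)²) = (260 + 272) - (9765 - 1*(-22)²) = 532 - (9765 - 1*484) = 532 - (9765 - 484) = 532 - 1*9281 = 532 - 9281 = -8749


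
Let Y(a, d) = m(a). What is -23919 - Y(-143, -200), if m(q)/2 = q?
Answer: -23633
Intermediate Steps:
m(q) = 2*q
Y(a, d) = 2*a
-23919 - Y(-143, -200) = -23919 - 2*(-143) = -23919 - 1*(-286) = -23919 + 286 = -23633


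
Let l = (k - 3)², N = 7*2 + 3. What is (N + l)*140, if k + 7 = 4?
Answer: 7420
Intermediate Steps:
k = -3 (k = -7 + 4 = -3)
N = 17 (N = 14 + 3 = 17)
l = 36 (l = (-3 - 3)² = (-6)² = 36)
(N + l)*140 = (17 + 36)*140 = 53*140 = 7420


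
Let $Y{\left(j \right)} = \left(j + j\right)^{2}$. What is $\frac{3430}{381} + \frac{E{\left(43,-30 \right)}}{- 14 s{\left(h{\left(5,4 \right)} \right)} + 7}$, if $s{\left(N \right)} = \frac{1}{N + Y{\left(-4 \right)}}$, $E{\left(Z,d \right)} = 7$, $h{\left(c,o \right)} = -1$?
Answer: $\frac{233233}{23241} \approx 10.035$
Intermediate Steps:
$Y{\left(j \right)} = 4 j^{2}$ ($Y{\left(j \right)} = \left(2 j\right)^{2} = 4 j^{2}$)
$s{\left(N \right)} = \frac{1}{64 + N}$ ($s{\left(N \right)} = \frac{1}{N + 4 \left(-4\right)^{2}} = \frac{1}{N + 4 \cdot 16} = \frac{1}{N + 64} = \frac{1}{64 + N}$)
$\frac{3430}{381} + \frac{E{\left(43,-30 \right)}}{- 14 s{\left(h{\left(5,4 \right)} \right)} + 7} = \frac{3430}{381} + \frac{7}{- \frac{14}{64 - 1} + 7} = 3430 \cdot \frac{1}{381} + \frac{7}{- \frac{14}{63} + 7} = \frac{3430}{381} + \frac{7}{\left(-14\right) \frac{1}{63} + 7} = \frac{3430}{381} + \frac{7}{- \frac{2}{9} + 7} = \frac{3430}{381} + \frac{7}{\frac{61}{9}} = \frac{3430}{381} + 7 \cdot \frac{9}{61} = \frac{3430}{381} + \frac{63}{61} = \frac{233233}{23241}$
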